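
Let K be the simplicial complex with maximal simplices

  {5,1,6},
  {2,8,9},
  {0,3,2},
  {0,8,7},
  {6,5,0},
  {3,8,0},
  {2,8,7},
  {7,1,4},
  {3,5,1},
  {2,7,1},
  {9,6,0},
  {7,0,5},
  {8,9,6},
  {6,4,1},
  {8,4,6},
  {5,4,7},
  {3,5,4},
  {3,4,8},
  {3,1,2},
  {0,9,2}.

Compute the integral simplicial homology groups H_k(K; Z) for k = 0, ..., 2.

Order the vertices as 0 < 1 < 2 < 3 < 4 < 5 < 6 < 7 < 8 < 9. Listing each simplex with vertices in this order, K has dimension 2 with simplices:

  0-simplices (10): [0], [1], [2], [3], [4], [5], [6], [7], [8], [9]
  1-simplices (30): (30 of them)
  2-simplices (20): (20 of them)

so the chain groups are C_0 ≅ Z^10, C_1 ≅ Z^30, C_2 ≅ Z^20.

Boundary ∂_1: C_1 → C_0 sends each edge [p,q] (with p < q) to q − p.
The 10×30 boundary matrix has rank 9 and Smith normal form diag(1,1,1,1,1,1,1,1,1).

∂_2: C_2 → C_1 sends each 2-simplex [p,q,r] to [q,r] − [p,r] + [p,q]. For instance
  ∂[0,2,9] = [2,9] − [0,9] + [0,2],
  ∂[1,2,3] = [2,3] − [1,3] + [1,2].
As a 30×20 matrix over Z this has rank 20, with invariant factors (1,1,1,1,1,1,1,1,1,1,1,1,1,1,1,1,1,1,1,2).

Reading off H_k = ker ∂_k / im ∂_{k+1}:

  H_0: rank C_0 − rank ∂_1 = 10 − 9 = 1, and the invariant factors of ∂_1 are all 1, so H_0 = Z.
  H_1: rank ker ∂_1 − rank ∂_2 = (30 − 9) − 20 = 1, and ∂_2 has invariant factor 2 > 1, so H_1 = Z ⊕ Z/2Z.
  H_2: rank ker ∂_2 − rank ∂_3 = (20 − 20) − 0 = 0, and there is no ∂_3, so H_2 = 0.

H_0 ≅ Z,  H_1 ≅ Z ⊕ Z/2Z,  H_2 = 0.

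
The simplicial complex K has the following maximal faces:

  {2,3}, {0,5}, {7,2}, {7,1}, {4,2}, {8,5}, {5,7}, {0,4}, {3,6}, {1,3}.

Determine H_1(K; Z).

H_1 = Z^2.

Take the total order 0 < 1 < 2 < 3 < 4 < 5 < 6 < 7 < 8 on the vertex set. Then K (dimension 1) consists of the simplices:

  0-simplices (9): [0], [1], [2], [3], [4], [5], [6], [7], [8]
  1-simplices (10): [0,4], [0,5], [1,3], [1,7], [2,3], [2,4], [2,7], [3,6], [5,7], [5,8]

so the chain groups are C_0 ≅ Z^9, C_1 ≅ Z^10.

The boundary map ∂_1: C_1 → C_0 maps an edge to its endpoints' difference, ∂[p,q] = q − p.
This gives a 9×10 integer matrix of rank 8; reducing to Smith normal form yields diagonal entries (1,1,1,1,1,1,1,1).

From H_k ≅ ker(∂_k) / im(∂_{k+1}) we obtain:

  H_1: rank ker ∂_1 − rank ∂_2 = (10 − 8) − 0 = 2, and there is no ∂_2, so H_1 = Z^2.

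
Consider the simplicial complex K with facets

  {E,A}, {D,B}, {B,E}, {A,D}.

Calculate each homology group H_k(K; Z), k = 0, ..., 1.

H_0 ≅ Z,  H_1 ≅ Z.

Fix the vertex order A < B < D < E and write every simplex with vertices in increasing order. Then dim K = 1 and the simplices of K are:

  0-simplices (4): A, B, D, E
  1-simplices (4): AD, AE, BD, BE

Hence C_0 ≅ Z^4, C_1 ≅ Z^4.

∂_1: C_1 → C_0 maps an edge to its endpoints' difference, ∂[p,q] = q − p. For instance
  ∂AE = E − A.
The 4×4 boundary matrix has rank 3 and Smith normal form diag(1,1,1).

From H_k ≅ ker(∂_k) / im(∂_{k+1}) we obtain:

  H_0: rank C_0 − rank ∂_1 = 4 − 3 = 1, and the invariant factors of ∂_1 are all 1, so H_0 ≅ Z.
  H_1: rank ker ∂_1 − rank ∂_2 = (4 − 3) − 0 = 1, and there is no ∂_2, so H_1 ≅ Z.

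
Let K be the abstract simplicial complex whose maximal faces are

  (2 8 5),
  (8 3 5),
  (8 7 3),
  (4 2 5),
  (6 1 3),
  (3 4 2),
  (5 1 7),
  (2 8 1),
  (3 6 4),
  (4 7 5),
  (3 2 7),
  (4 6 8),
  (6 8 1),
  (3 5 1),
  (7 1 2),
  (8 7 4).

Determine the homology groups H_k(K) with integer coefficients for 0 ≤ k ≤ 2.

Order the vertices as 1 < 2 < 3 < 4 < 5 < 6 < 7 < 8. Listing each simplex with vertices in this order, K has dimension 2 with simplices:

  0-simplices (8): [1], [2], [3], [4], [5], [6], [7], [8]
  1-simplices (24): (24 of them)
  2-simplices (16): [1,2,7], [1,2,8], [1,3,5], [1,3,6], [1,5,7], [1,6,8], [2,3,4], [2,3,7], [2,4,5], [2,5,8], [3,4,6], [3,5,8], [3,7,8], [4,5,7], [4,6,8], [4,7,8]

giving chain groups C_0 ≅ Z^8, C_1 ≅ Z^24, C_2 ≅ Z^16.

Boundary ∂_1: C_1 → C_0 maps an edge to its endpoints' difference, ∂[p,q] = q − p. For instance
  ∂[1,5] = [5] − [1].
The 8×24 boundary matrix has rank 7 and Smith normal form diag(1,1,1,1,1,1,1).

Boundary ∂_2: C_2 → C_1 acts by ∂[p,q,r] = [q,r] − [p,r] + [p,q]. For instance
  ∂[3,7,8] = [7,8] − [3,8] + [3,7],
  ∂[2,4,5] = [4,5] − [2,5] + [2,4].
As a 24×16 matrix over Z this has rank 15, with invariant factors (1,1,1,1,1,1,1,1,1,1,1,1,1,1,1).

Reading off H_k = ker ∂_k / im ∂_{k+1}:

  H_0: rank C_0 − rank ∂_1 = 8 − 7 = 1, and the invariant factors of ∂_1 are all 1, so H_0 = Z.
  H_1: rank ker ∂_1 − rank ∂_2 = (24 − 7) − 15 = 2, and the invariant factors of ∂_2 are all 1, so H_1 = Z^2.
  H_2: rank ker ∂_2 − rank ∂_3 = (16 − 15) − 0 = 1, and there is no ∂_3, so H_2 = Z.

H_0 ≅ Z,  H_1 ≅ Z^2,  H_2 ≅ Z.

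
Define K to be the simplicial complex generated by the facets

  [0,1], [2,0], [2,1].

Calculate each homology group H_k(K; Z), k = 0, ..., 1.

H_0 = Z,  H_1 = Z.

Order the vertices as 0 < 1 < 2. Listing each simplex with vertices in this order, K has dimension 1 with simplices:

  0-simplices (3): [0], [1], [2]
  1-simplices (3): [0,1], [0,2], [1,2]

Hence C_0 ≅ Z^3, C_1 ≅ Z^3.

The boundary map ∂_1: C_1 → C_0 maps an edge to its endpoints' difference, ∂[p,q] = q − p.
This gives a 3×3 integer matrix of rank 2; reducing to Smith normal form yields diagonal entries (1,1).

Now H_k = ker ∂_k / im ∂_{k+1}, so:

  H_0: rank C_0 − rank ∂_1 = 3 − 2 = 1, and the invariant factors of ∂_1 are all 1, so H_0 = Z.
  H_1: rank ker ∂_1 − rank ∂_2 = (3 − 2) − 0 = 1, and there is no ∂_2, so H_1 = Z.

(K is a triangulation of the circle S^1.)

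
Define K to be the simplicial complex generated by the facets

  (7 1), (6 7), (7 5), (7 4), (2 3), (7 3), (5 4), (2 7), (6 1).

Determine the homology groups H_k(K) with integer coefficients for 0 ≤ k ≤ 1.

Order the vertices as 1 < 2 < 3 < 4 < 5 < 6 < 7. Listing each simplex with vertices in this order, K has dimension 1 with simplices:

  0-simplices (7): [1], [2], [3], [4], [5], [6], [7]
  1-simplices (9): [1,6], [1,7], [2,3], [2,7], [3,7], [4,5], [4,7], [5,7], [6,7]

Hence C_0 ≅ Z^7, C_1 ≅ Z^9.

Boundary ∂_1: C_1 → C_0 is given by ∂[p,q] = [q] − [p].
The 7×9 boundary matrix has rank 6 and Smith normal form diag(1,1,1,1,1,1).

From H_k ≅ ker(∂_k) / im(∂_{k+1}) we obtain:

  H_0: rank C_0 − rank ∂_1 = 7 − 6 = 1, and the invariant factors of ∂_1 are all 1, so H_0 = Z.
  H_1: rank ker ∂_1 − rank ∂_2 = (9 − 6) − 0 = 3, and there is no ∂_2, so H_1 = Z^3.

(K is a triangulation of a wedge of 3 circles.)

H_0 = Z,  H_1 = Z^3.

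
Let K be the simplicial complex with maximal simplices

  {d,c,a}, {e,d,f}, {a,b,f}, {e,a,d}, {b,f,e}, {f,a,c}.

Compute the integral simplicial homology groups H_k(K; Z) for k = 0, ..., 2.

Fix the vertex order a < b < c < d < e < f and write every simplex with vertices in increasing order. Then dim K = 2 and the simplices of K are:

  0-simplices (6): a, b, c, d, e, f
  1-simplices (12): ab, ac, ad, ae, af, be, bf, cd, cf, de, df, ef
  2-simplices (6): abf, acd, acf, ade, bef, def

giving chain groups C_0 ≅ Z^6, C_1 ≅ Z^12, C_2 ≅ Z^6.

∂_1: C_1 → C_0 sends each edge [p,q] (with p < q) to q − p. For instance
  ∂df = f − d.
The 6×12 boundary matrix has rank 5 and Smith normal form diag(1,1,1,1,1).

∂_2: C_2 → C_1 acts by ∂[p,q,r] = [q,r] − [p,r] + [p,q]. For instance
  ∂acd = cd − ad + ac,
  ∂ade = de − ae + ad.
As a 12×6 matrix over Z this has rank 6, with invariant factors (1,1,1,1,1,1).

Now H_k = ker ∂_k / im ∂_{k+1}, so:

  H_0: rank C_0 − rank ∂_1 = 6 − 5 = 1, and the invariant factors of ∂_1 are all 1, so H_0 = Z.
  H_1: rank ker ∂_1 − rank ∂_2 = (12 − 5) − 6 = 1, and the invariant factors of ∂_2 are all 1, so H_1 = Z.
  H_2: rank ker ∂_2 − rank ∂_3 = (6 − 6) − 0 = 0, and there is no ∂_3, so H_2 = 0.

H_0 = Z,  H_1 = Z,  H_2 = 0.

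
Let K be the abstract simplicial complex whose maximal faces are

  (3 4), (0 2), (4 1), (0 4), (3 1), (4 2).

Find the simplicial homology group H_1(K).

Order the vertices as 0 < 1 < 2 < 3 < 4. Listing each simplex with vertices in this order, K has dimension 1 with simplices:

  0-simplices (5): [0], [1], [2], [3], [4]
  1-simplices (6): [0,2], [0,4], [1,3], [1,4], [2,4], [3,4]

so the chain groups are C_0 ≅ Z^5, C_1 ≅ Z^6.

The boundary map ∂_1: C_1 → C_0 is given by ∂[p,q] = [q] − [p]. For instance
  ∂[2,4] = [4] − [2].
As a 5×6 matrix over Z this has rank 4, with invariant factors (1,1,1,1).

Computing H_k = (kernel of ∂_k) / (image of ∂_{k+1}):

  H_1: rank ker ∂_1 − rank ∂_2 = (6 − 4) − 0 = 2, and there is no ∂_2, so H_1 = Z^2.

H_1 = Z^2.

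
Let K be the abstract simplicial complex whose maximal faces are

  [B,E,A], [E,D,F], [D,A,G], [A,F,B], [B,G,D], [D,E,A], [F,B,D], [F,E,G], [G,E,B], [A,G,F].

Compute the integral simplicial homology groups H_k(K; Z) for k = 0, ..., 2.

H_0 ≅ Z,  H_1 ≅ Z_2,  H_2 = 0.

Fix the vertex order A < B < D < E < F < G and write every simplex with vertices in increasing order. Then dim K = 2 and the simplices of K are:

  0-simplices (6): A, B, D, E, F, G
  1-simplices (15): AB, AD, AE, AF, AG, BD, BE, BF, BG, DE, DF, DG, EF, EG, FG
  2-simplices (10): ABE, ABF, ADE, ADG, AFG, BDF, BDG, BEG, DEF, EFG

so the chain groups are C_0 ≅ Z^6, C_1 ≅ Z^15, C_2 ≅ Z^10.

Boundary ∂_1: C_1 → C_0 maps an edge to its endpoints' difference, ∂[p,q] = q − p. For instance
  ∂AF = F − A.
This gives a 6×15 integer matrix of rank 5; reducing to Smith normal form yields diagonal entries (1,1,1,1,1).

Boundary ∂_2: C_2 → C_1 acts by ∂[p,q,r] = [q,r] − [p,r] + [p,q]. For instance
  ∂ABF = BF − AF + AB,
  ∂ABE = BE − AE + AB.
This gives a 15×10 integer matrix of rank 10; reducing to Smith normal form yields diagonal entries (1,1,1,1,1,1,1,1,1,2).

Reading off H_k = ker ∂_k / im ∂_{k+1}:

  H_0: rank C_0 − rank ∂_1 = 6 − 5 = 1, and the invariant factors of ∂_1 are all 1, so H_0 = Z.
  H_1: rank ker ∂_1 − rank ∂_2 = (15 − 5) − 10 = 0, and ∂_2 has invariant factor 2 > 1, so H_1 = Z_2.
  H_2: rank ker ∂_2 − rank ∂_3 = (10 − 10) − 0 = 0, and there is no ∂_3, so H_2 = 0.

As a check, the Euler characteristic is 6 − 15 + 10 = 1, which agrees with 1 − 0 + 0 = 1.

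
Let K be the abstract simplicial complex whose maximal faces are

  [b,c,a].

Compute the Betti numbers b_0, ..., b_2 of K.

b_0 = 1, b_1 = 0, b_2 = 0.

Fix the vertex order a < b < c and write every simplex with vertices in increasing order. Then dim K = 2 and the simplices of K are:

  0-simplices (3): a, b, c
  1-simplices (3): ab, ac, bc
  2-simplices (1): abc

Hence C_0 ≅ Z^3, C_1 ≅ Z^3, C_2 ≅ Z^1.

The boundary map ∂_1: C_1 → C_0 sends each edge [p,q] (with p < q) to q − p.
As a 3×3 matrix over Z this has rank 2, with invariant factors (1,1).

The boundary map ∂_2: C_2 → C_1 acts by ∂[p,q,r] = [q,r] − [p,r] + [p,q]. For instance
  ∂abc = bc − ac + ab.
The 3×1 boundary matrix has rank 1 and Smith normal form diag(1).

Computing H_k = (kernel of ∂_k) / (image of ∂_{k+1}):

  H_0: rank C_0 − rank ∂_1 = 3 − 2 = 1, and the invariant factors of ∂_1 are all 1, so H_0 ≅ Z.
  H_1: rank ker ∂_1 − rank ∂_2 = (3 − 2) − 1 = 0, and the invariant factors of ∂_2 are all 1, so H_1 ≅ 0.
  H_2: rank ker ∂_2 − rank ∂_3 = (1 − 1) − 0 = 0, and there is no ∂_3, so H_2 ≅ 0.

(K is a triangulation of the 2-simplex.)

Hence the Betti numbers are b_0 = 1, b_1 = 0, b_2 = 0.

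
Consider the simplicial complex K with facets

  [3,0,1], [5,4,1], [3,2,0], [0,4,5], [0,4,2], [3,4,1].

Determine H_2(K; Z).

We work with the vertex ordering 0 < 1 < 2 < 3 < 4 < 5. The simplices of K, each written with vertices in increasing order, are:

  0-simplices (6): [0], [1], [2], [3], [4], [5]
  1-simplices (12): [0,1], [0,2], [0,3], [0,4], [0,5], [1,3], [1,4], [1,5], [2,3], [2,4], [3,4], [4,5]
  2-simplices (6): [0,1,3], [0,2,3], [0,2,4], [0,4,5], [1,3,4], [1,4,5]

Hence C_0 ≅ Z^6, C_1 ≅ Z^12, C_2 ≅ Z^6.

Boundary ∂_1: C_1 → C_0 sends each edge [p,q] (with p < q) to q − p. For instance
  ∂[2,4] = [4] − [2].
This gives a 6×12 integer matrix of rank 5; reducing to Smith normal form yields diagonal entries (1,1,1,1,1).

Boundary ∂_2: C_2 → C_1 acts by ∂[p,q,r] = [q,r] − [p,r] + [p,q]. For instance
  ∂[0,2,3] = [2,3] − [0,3] + [0,2],
  ∂[1,4,5] = [4,5] − [1,5] + [1,4].
This gives a 12×6 integer matrix of rank 6; reducing to Smith normal form yields diagonal entries (1,1,1,1,1,1).

Computing H_k = (kernel of ∂_k) / (image of ∂_{k+1}):

  H_2: rank ker ∂_2 − rank ∂_3 = (6 − 6) − 0 = 0, and there is no ∂_3, so H_2 = 0.

H_2 ≅ 0.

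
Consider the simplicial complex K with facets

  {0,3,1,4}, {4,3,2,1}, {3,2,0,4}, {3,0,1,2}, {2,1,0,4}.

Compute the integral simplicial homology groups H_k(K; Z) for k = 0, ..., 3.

H_0 = Z,  H_1 = 0,  H_2 = 0,  H_3 = Z.

Fix the vertex order 0 < 1 < 2 < 3 < 4 and write every simplex with vertices in increasing order. Then dim K = 3 and the simplices of K are:

  0-simplices (5): [0], [1], [2], [3], [4]
  1-simplices (10): [0,1], [0,2], [0,3], [0,4], [1,2], [1,3], [1,4], [2,3], [2,4], [3,4]
  2-simplices (10): [0,1,2], [0,1,3], [0,1,4], [0,2,3], [0,2,4], [0,3,4], [1,2,3], [1,2,4], [1,3,4], [2,3,4]
  3-simplices (5): [0,1,2,3], [0,1,2,4], [0,1,3,4], [0,2,3,4], [1,2,3,4]

Hence C_0 ≅ Z^5, C_1 ≅ Z^10, C_2 ≅ Z^10, C_3 ≅ Z^5.

∂_1: C_1 → C_0 sends each edge [p,q] (with p < q) to q − p. For instance
  ∂[1,2] = [2] − [1].
As a 5×10 matrix over Z this has rank 4, with invariant factors (1,1,1,1).

The boundary map ∂_2: C_2 → C_1 sends each 2-simplex [p,q,r] to [q,r] − [p,r] + [p,q]. For instance
  ∂[0,2,4] = [2,4] − [0,4] + [0,2],
  ∂[0,2,3] = [2,3] − [0,3] + [0,2].
This gives a 10×10 integer matrix of rank 6; reducing to Smith normal form yields diagonal entries (1,1,1,1,1,1).

∂_3: C_3 → C_2 sends each 3-simplex σ to the alternating sum Σ_i (−1)^i (σ with its i-th vertex removed). For instance
  ∂[0,1,2,4] = [1,2,4] − [0,2,4] + [0,1,4] − [0,1,2],
  ∂[0,2,3,4] = [2,3,4] − [0,3,4] + [0,2,4] − [0,2,3].
The 10×5 boundary matrix has rank 4 and Smith normal form diag(1,1,1,1).

From H_k ≅ ker(∂_k) / im(∂_{k+1}) we obtain:

  H_0: rank C_0 − rank ∂_1 = 5 − 4 = 1, and the invariant factors of ∂_1 are all 1, so H_0 = Z.
  H_1: rank ker ∂_1 − rank ∂_2 = (10 − 4) − 6 = 0, and the invariant factors of ∂_2 are all 1, so H_1 = 0.
  H_2: rank ker ∂_2 − rank ∂_3 = (10 − 6) − 4 = 0, and the invariant factors of ∂_3 are all 1, so H_2 = 0.
  H_3: rank ker ∂_3 − rank ∂_4 = (5 − 4) − 0 = 1, and there is no ∂_4, so H_3 = Z.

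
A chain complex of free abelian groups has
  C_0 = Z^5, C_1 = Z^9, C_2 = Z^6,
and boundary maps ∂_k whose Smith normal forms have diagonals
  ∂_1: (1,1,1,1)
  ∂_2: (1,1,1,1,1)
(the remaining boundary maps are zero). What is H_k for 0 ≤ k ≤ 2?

H_0: b_0 = 5 − 0 − 4 = 1; torsion from ∂_1 factors > 1: none. So H_0 ≅ Z.
H_1: b_1 = 9 − 4 − 5 = 0; torsion from ∂_2 factors > 1: none. So H_1 ≅ 0.
H_2: b_2 = 6 − 5 − 0 = 1; torsion from ∂_3 factors > 1: none. So H_2 ≅ Z.

H_0 ≅ Z,  H_1 = 0,  H_2 ≅ Z.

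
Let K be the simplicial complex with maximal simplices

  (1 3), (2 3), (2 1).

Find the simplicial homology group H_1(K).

Fix the vertex order 1 < 2 < 3 and write every simplex with vertices in increasing order. Then dim K = 1 and the simplices of K are:

  0-simplices (3): [1], [2], [3]
  1-simplices (3): [1,2], [1,3], [2,3]

giving chain groups C_0 ≅ Z^3, C_1 ≅ Z^3.

The boundary map ∂_1: C_1 → C_0 maps an edge to its endpoints' difference, ∂[p,q] = q − p.
As a 3×3 matrix over Z this has rank 2, with invariant factors (1,1).

Now H_k = ker ∂_k / im ∂_{k+1}, so:

  H_1: rank ker ∂_1 − rank ∂_2 = (3 − 2) − 0 = 1, and there is no ∂_2, so H_1 ≅ Z.

H_1 ≅ Z.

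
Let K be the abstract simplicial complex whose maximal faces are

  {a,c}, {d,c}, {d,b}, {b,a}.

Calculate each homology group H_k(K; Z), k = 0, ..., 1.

H_0 ≅ Z,  H_1 ≅ Z.

Order the vertices as a < b < c < d. Listing each simplex with vertices in this order, K has dimension 1 with simplices:

  0-simplices (4): a, b, c, d
  1-simplices (4): ab, ac, bd, cd

giving chain groups C_0 ≅ Z^4, C_1 ≅ Z^4.

Boundary ∂_1: C_1 → C_0 is given by ∂[p,q] = [q] − [p].
The 4×4 boundary matrix has rank 3 and Smith normal form diag(1,1,1).

Computing H_k = (kernel of ∂_k) / (image of ∂_{k+1}):

  H_0: rank C_0 − rank ∂_1 = 4 − 3 = 1, and the invariant factors of ∂_1 are all 1, so H_0 ≅ Z.
  H_1: rank ker ∂_1 − rank ∂_2 = (4 − 3) − 0 = 1, and there is no ∂_2, so H_1 ≅ Z.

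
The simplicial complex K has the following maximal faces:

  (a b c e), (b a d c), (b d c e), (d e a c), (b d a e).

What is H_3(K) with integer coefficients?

H_3 ≅ Z.

We work with the vertex ordering a < b < c < d < e. The simplices of K, each written with vertices in increasing order, are:

  0-simplices (5): a, b, c, d, e
  1-simplices (10): ab, ac, ad, ae, bc, bd, be, cd, ce, de
  2-simplices (10): abc, abd, abe, acd, ace, ade, bcd, bce, bde, cde
  3-simplices (5): abcd, abce, abde, acde, bcde

so the chain groups are C_0 ≅ Z^5, C_1 ≅ Z^10, C_2 ≅ Z^10, C_3 ≅ Z^5.

∂_1: C_1 → C_0 is given by ∂[p,q] = [q] − [p].
The resulting 5×10 matrix has rank 4, and its Smith normal form has invariant factors (1,1,1,1).

Boundary ∂_2: C_2 → C_1 maps a triangle to the signed sum of its edges. For instance
  ∂bcd = cd − bd + bc,
  ∂bce = ce − be + bc.
The 10×10 boundary matrix has rank 6 and Smith normal form diag(1,1,1,1,1,1).

∂_3: C_3 → C_2 sends each 3-simplex σ to the alternating sum Σ_i (−1)^i (σ with its i-th vertex removed). For instance
  ∂abce = bce − ace + abe − abc,
  ∂bcde = cde − bde + bce − bcd.
The 10×5 boundary matrix has rank 4 and Smith normal form diag(1,1,1,1).

Reading off H_k = ker ∂_k / im ∂_{k+1}:

  H_3: rank ker ∂_3 − rank ∂_4 = (5 − 4) − 0 = 1, and there is no ∂_4, so H_3 ≅ Z.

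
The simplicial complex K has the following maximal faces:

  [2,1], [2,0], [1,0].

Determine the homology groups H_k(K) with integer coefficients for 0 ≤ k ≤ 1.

H_0 = Z,  H_1 = Z.

Fix the vertex order 0 < 1 < 2 and write every simplex with vertices in increasing order. Then dim K = 1 and the simplices of K are:

  0-simplices (3): [0], [1], [2]
  1-simplices (3): [0,1], [0,2], [1,2]

so the chain groups are C_0 ≅ Z^3, C_1 ≅ Z^3.

∂_1: C_1 → C_0 sends each edge [p,q] (with p < q) to q − p. For instance
  ∂[0,2] = [2] − [0].
This gives a 3×3 integer matrix of rank 2; reducing to Smith normal form yields diagonal entries (1,1).

Now H_k = ker ∂_k / im ∂_{k+1}, so:

  H_0: rank C_0 − rank ∂_1 = 3 − 2 = 1, and the invariant factors of ∂_1 are all 1, so H_0 ≅ Z.
  H_1: rank ker ∂_1 − rank ∂_2 = (3 − 2) − 0 = 1, and there is no ∂_2, so H_1 ≅ Z.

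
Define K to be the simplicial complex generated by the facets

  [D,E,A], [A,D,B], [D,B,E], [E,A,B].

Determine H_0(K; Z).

We work with the vertex ordering A < B < D < E. The simplices of K, each written with vertices in increasing order, are:

  0-simplices (4): A, B, D, E
  1-simplices (6): AB, AD, AE, BD, BE, DE
  2-simplices (4): ABD, ABE, ADE, BDE

so the chain groups are C_0 ≅ Z^4, C_1 ≅ Z^6, C_2 ≅ Z^4.

∂_1: C_1 → C_0 is given by ∂[p,q] = [q] − [p].
As a 4×6 matrix over Z this has rank 3, with invariant factors (1,1,1).

The boundary map ∂_2: C_2 → C_1 acts by ∂[p,q,r] = [q,r] − [p,r] + [p,q]. For instance
  ∂ABD = BD − AD + AB,
  ∂BDE = DE − BE + BD.
This gives a 6×4 integer matrix of rank 3; reducing to Smith normal form yields diagonal entries (1,1,1).

From H_k ≅ ker(∂_k) / im(∂_{k+1}) we obtain:

  H_0: rank C_0 − rank ∂_1 = 4 − 3 = 1, and the invariant factors of ∂_1 are all 1, so H_0 ≅ Z.

H_0 ≅ Z.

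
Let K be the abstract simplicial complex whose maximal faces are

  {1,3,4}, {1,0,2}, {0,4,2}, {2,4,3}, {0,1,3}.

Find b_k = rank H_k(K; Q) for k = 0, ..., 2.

b_0 = 1, b_1 = 1, b_2 = 0.

We work with the vertex ordering 0 < 1 < 2 < 3 < 4. The simplices of K, each written with vertices in increasing order, are:

  0-simplices (5): [0], [1], [2], [3], [4]
  1-simplices (10): [0,1], [0,2], [0,3], [0,4], [1,2], [1,3], [1,4], [2,3], [2,4], [3,4]
  2-simplices (5): [0,1,2], [0,1,3], [0,2,4], [1,3,4], [2,3,4]

Hence C_0 ≅ Z^5, C_1 ≅ Z^10, C_2 ≅ Z^5.

The boundary map ∂_1: C_1 → C_0 sends each edge [p,q] (with p < q) to q − p.
The 5×10 boundary matrix has rank 4 and Smith normal form diag(1,1,1,1).

∂_2: C_2 → C_1 sends each 2-simplex [p,q,r] to [q,r] − [p,r] + [p,q]. For instance
  ∂[0,2,4] = [2,4] − [0,4] + [0,2],
  ∂[2,3,4] = [3,4] − [2,4] + [2,3].
The resulting 10×5 matrix has rank 5, and its Smith normal form has invariant factors (1,1,1,1,1).

Reading off H_k = ker ∂_k / im ∂_{k+1}:

  H_0: rank C_0 − rank ∂_1 = 5 − 4 = 1, and the invariant factors of ∂_1 are all 1, so H_0 = Z.
  H_1: rank ker ∂_1 − rank ∂_2 = (10 − 4) − 5 = 1, and the invariant factors of ∂_2 are all 1, so H_1 = Z.
  H_2: rank ker ∂_2 − rank ∂_3 = (5 − 5) − 0 = 0, and there is no ∂_3, so H_2 = 0.

As a check, the Euler characteristic is 5 − 10 + 5 = 0, which agrees with 1 − 1 + 0 = 0.

Hence the Betti numbers are b_0 = 1, b_1 = 1, b_2 = 0.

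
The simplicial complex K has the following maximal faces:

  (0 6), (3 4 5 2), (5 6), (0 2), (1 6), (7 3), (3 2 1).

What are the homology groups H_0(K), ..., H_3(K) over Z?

H_0 = Z,  H_1 = Z^2,  H_2 = 0,  H_3 = 0.

Take the total order 0 < 1 < 2 < 3 < 4 < 5 < 6 < 7 on the vertex set. Then K (dimension 3) consists of the simplices:

  0-simplices (8): [0], [1], [2], [3], [4], [5], [6], [7]
  1-simplices (13): [0,2], [0,6], [1,2], [1,3], [1,6], [2,3], [2,4], [2,5], [3,4], [3,5], [3,7], [4,5], [5,6]
  2-simplices (5): [1,2,3], [2,3,4], [2,3,5], [2,4,5], [3,4,5]
  3-simplices (1): [2,3,4,5]

so the chain groups are C_0 ≅ Z^8, C_1 ≅ Z^13, C_2 ≅ Z^5, C_3 ≅ Z^1.

Boundary ∂_1: C_1 → C_0 is given by ∂[p,q] = [q] − [p].
The 8×13 boundary matrix has rank 7 and Smith normal form diag(1,1,1,1,1,1,1).

Boundary ∂_2: C_2 → C_1 sends each 2-simplex [p,q,r] to [q,r] − [p,r] + [p,q]. For instance
  ∂[2,3,5] = [3,5] − [2,5] + [2,3],
  ∂[2,4,5] = [4,5] − [2,5] + [2,4].
This gives a 13×5 integer matrix of rank 4; reducing to Smith normal form yields diagonal entries (1,1,1,1).

The boundary map ∂_3: C_3 → C_2 sends each 3-simplex σ to the alternating sum Σ_i (−1)^i (σ with its i-th vertex removed). For instance
  ∂[2,3,4,5] = [3,4,5] − [2,4,5] + [2,3,5] − [2,3,4].
The 5×1 boundary matrix has rank 1 and Smith normal form diag(1).

Now H_k = ker ∂_k / im ∂_{k+1}, so:

  H_0: rank C_0 − rank ∂_1 = 8 − 7 = 1, and the invariant factors of ∂_1 are all 1, so H_0 = Z.
  H_1: rank ker ∂_1 − rank ∂_2 = (13 − 7) − 4 = 2, and the invariant factors of ∂_2 are all 1, so H_1 = Z^2.
  H_2: rank ker ∂_2 − rank ∂_3 = (5 − 4) − 1 = 0, and the invariant factors of ∂_3 are all 1, so H_2 = 0.
  H_3: rank ker ∂_3 − rank ∂_4 = (1 − 1) − 0 = 0, and there is no ∂_4, so H_3 = 0.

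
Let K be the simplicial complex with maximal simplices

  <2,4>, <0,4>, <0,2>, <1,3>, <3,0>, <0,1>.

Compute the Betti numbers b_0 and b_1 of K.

Take the total order 0 < 1 < 2 < 3 < 4 on the vertex set. Then K (dimension 1) consists of the simplices:

  0-simplices (5): [0], [1], [2], [3], [4]
  1-simplices (6): [0,1], [0,2], [0,3], [0,4], [1,3], [2,4]

Hence C_0 ≅ Z^5, C_1 ≅ Z^6.

∂_1: C_1 → C_0 is given by ∂[p,q] = [q] − [p]. For instance
  ∂[0,3] = [3] − [0].
The resulting 5×6 matrix has rank 4, and its Smith normal form has invariant factors (1,1,1,1).

Now H_k = ker ∂_k / im ∂_{k+1}, so:

  H_0: rank C_0 − rank ∂_1 = 5 − 4 = 1, and the invariant factors of ∂_1 are all 1, so H_0 ≅ Z.
  H_1: rank ker ∂_1 − rank ∂_2 = (6 − 4) − 0 = 2, and there is no ∂_2, so H_1 ≅ Z^2.

Hence the Betti numbers are b_0 = 1, b_1 = 2.

b_0 = 1, b_1 = 2.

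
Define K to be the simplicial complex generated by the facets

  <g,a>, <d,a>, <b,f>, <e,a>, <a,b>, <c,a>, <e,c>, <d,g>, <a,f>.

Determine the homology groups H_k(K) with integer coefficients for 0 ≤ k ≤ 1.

Take the total order a < b < c < d < e < f < g on the vertex set. Then K (dimension 1) consists of the simplices:

  0-simplices (7): a, b, c, d, e, f, g
  1-simplices (9): ab, ac, ad, ae, af, ag, bf, ce, dg

so the chain groups are C_0 ≅ Z^7, C_1 ≅ Z^9.

∂_1: C_1 → C_0 is given by ∂[p,q] = [q] − [p].
This gives a 7×9 integer matrix of rank 6; reducing to Smith normal form yields diagonal entries (1,1,1,1,1,1).

Computing H_k = (kernel of ∂_k) / (image of ∂_{k+1}):

  H_0: rank C_0 − rank ∂_1 = 7 − 6 = 1, and the invariant factors of ∂_1 are all 1, so H_0 = Z.
  H_1: rank ker ∂_1 − rank ∂_2 = (9 − 6) − 0 = 3, and there is no ∂_2, so H_1 = Z^3.

H_0 = Z,  H_1 = Z^3.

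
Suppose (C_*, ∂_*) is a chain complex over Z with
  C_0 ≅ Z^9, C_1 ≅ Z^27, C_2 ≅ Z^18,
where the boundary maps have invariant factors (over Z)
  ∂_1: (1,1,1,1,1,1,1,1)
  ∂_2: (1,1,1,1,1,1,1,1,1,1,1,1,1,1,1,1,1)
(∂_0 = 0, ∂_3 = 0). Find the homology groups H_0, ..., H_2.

H_0 = Z,  H_1 = Z^2,  H_2 = Z.

H_0: b_0 = 9 − 0 − 8 = 1; torsion from ∂_1 factors > 1: none. So H_0 = Z.
H_1: b_1 = 27 − 8 − 17 = 2; torsion from ∂_2 factors > 1: none. So H_1 = Z^2.
H_2: b_2 = 18 − 17 − 0 = 1; torsion from ∂_3 factors > 1: none. So H_2 = Z.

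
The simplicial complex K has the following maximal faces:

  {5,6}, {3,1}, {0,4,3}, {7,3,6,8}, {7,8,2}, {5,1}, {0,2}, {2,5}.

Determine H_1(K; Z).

Take the total order 0 < 1 < 2 < 3 < 4 < 5 < 6 < 7 < 8 on the vertex set. Then K (dimension 3) consists of the simplices:

  0-simplices (9): [0], [1], [2], [3], [4], [5], [6], [7], [8]
  1-simplices (16): [0,2], [0,3], [0,4], [1,3], [1,5], [2,5], [2,7], [2,8], [3,4], [3,6], [3,7], [3,8], [5,6], [6,7], [6,8], [7,8]
  2-simplices (6): [0,3,4], [2,7,8], [3,6,7], [3,6,8], [3,7,8], [6,7,8]
  3-simplices (1): [3,6,7,8]

so the chain groups are C_0 ≅ Z^9, C_1 ≅ Z^16, C_2 ≅ Z^6, C_3 ≅ Z^1.

Boundary ∂_1: C_1 → C_0 is given by ∂[p,q] = [q] − [p].
The resulting 9×16 matrix has rank 8, and its Smith normal form has invariant factors (1,1,1,1,1,1,1,1).

Boundary ∂_2: C_2 → C_1 maps a triangle to the signed sum of its edges. For instance
  ∂[0,3,4] = [3,4] − [0,4] + [0,3],
  ∂[3,6,8] = [6,8] − [3,8] + [3,6].
The 16×6 boundary matrix has rank 5 and Smith normal form diag(1,1,1,1,1).

∂_3: C_3 → C_2 sends each 3-simplex σ to the alternating sum Σ_i (−1)^i (σ with its i-th vertex removed). For instance
  ∂[3,6,7,8] = [6,7,8] − [3,7,8] + [3,6,8] − [3,6,7].
The resulting 6×1 matrix has rank 1, and its Smith normal form has invariant factors (1).

From H_k ≅ ker(∂_k) / im(∂_{k+1}) we obtain:

  H_1: rank ker ∂_1 − rank ∂_2 = (16 − 8) − 5 = 3, and the invariant factors of ∂_2 are all 1, so H_1 = Z^3.

H_1 ≅ Z^3.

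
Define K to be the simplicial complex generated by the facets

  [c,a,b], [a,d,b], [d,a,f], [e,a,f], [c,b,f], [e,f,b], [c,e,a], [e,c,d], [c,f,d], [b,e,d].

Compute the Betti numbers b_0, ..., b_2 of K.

Fix the vertex order a < b < c < d < e < f and write every simplex with vertices in increasing order. Then dim K = 2 and the simplices of K are:

  0-simplices (6): a, b, c, d, e, f
  1-simplices (15): ab, ac, ad, ae, af, bc, bd, be, bf, cd, ce, cf, de, df, ef
  2-simplices (10): abc, abd, ace, adf, aef, bcf, bde, bef, cde, cdf

Hence C_0 ≅ Z^6, C_1 ≅ Z^15, C_2 ≅ Z^10.

The boundary map ∂_1: C_1 → C_0 maps an edge to its endpoints' difference, ∂[p,q] = q − p.
This gives a 6×15 integer matrix of rank 5; reducing to Smith normal form yields diagonal entries (1,1,1,1,1).

Boundary ∂_2: C_2 → C_1 sends each 2-simplex [p,q,r] to [q,r] − [p,r] + [p,q]. For instance
  ∂bcf = cf − bf + bc,
  ∂adf = df − af + ad.
This gives a 15×10 integer matrix of rank 10; reducing to Smith normal form yields diagonal entries (1,1,1,1,1,1,1,1,1,2).

Reading off H_k = ker ∂_k / im ∂_{k+1}:

  H_0: rank C_0 − rank ∂_1 = 6 − 5 = 1, and the invariant factors of ∂_1 are all 1, so H_0 = Z.
  H_1: rank ker ∂_1 − rank ∂_2 = (15 − 5) − 10 = 0, and ∂_2 has invariant factor 2 > 1, so H_1 = Z/2Z.
  H_2: rank ker ∂_2 − rank ∂_3 = (10 − 10) − 0 = 0, and there is no ∂_3, so H_2 = 0.

As a check, the Euler characteristic is 6 − 15 + 10 = 1, which agrees with 1 − 0 + 0 = 1.
(K is a triangulation of the real projective plane RP^2.)

Hence the Betti numbers are b_0 = 1, b_1 = 0, b_2 = 0.

b_0 = 1, b_1 = 0, b_2 = 0.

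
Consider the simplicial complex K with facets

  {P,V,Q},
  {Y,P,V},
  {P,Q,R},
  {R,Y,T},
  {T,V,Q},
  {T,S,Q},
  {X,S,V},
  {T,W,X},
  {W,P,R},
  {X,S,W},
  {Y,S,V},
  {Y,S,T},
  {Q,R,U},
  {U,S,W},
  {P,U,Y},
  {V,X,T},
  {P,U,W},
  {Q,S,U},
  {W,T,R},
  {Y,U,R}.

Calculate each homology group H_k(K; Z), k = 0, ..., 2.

We work with the vertex ordering P < Q < R < S < T < U < V < W < X < Y. The simplices of K, each written with vertices in increasing order, are:

  0-simplices (10): P, Q, R, S, T, U, V, W, X, Y
  1-simplices (30): PQ, PR, PU, PV, PW, PY, QR, QS, QT, QU, QV, RT, RU, RW, RY, ST, SU, SV, SW, SX, SY, TV, TW, TX, TY, UW, UY, VX, VY, WX
  2-simplices (20): PQR, PQV, PRW, PUW, PUY, PVY, QRU, QST, QSU, QTV, RTW, RTY, RUY, STY, SUW, SVX, SVY, SWX, TVX, TWX

so the chain groups are C_0 ≅ Z^10, C_1 ≅ Z^30, C_2 ≅ Z^20.

∂_1: C_1 → C_0 sends each edge [p,q] (with p < q) to q − p. For instance
  ∂ST = T − S.
The 10×30 boundary matrix has rank 9 and Smith normal form diag(1,1,1,1,1,1,1,1,1).

∂_2: C_2 → C_1 sends each 2-simplex [p,q,r] to [q,r] − [p,r] + [p,q]. For instance
  ∂STY = TY − SY + ST,
  ∂TWX = WX − TX + TW.
The resulting 30×20 matrix has rank 20, and its Smith normal form has invariant factors (1,1,1,1,1,1,1,1,1,1,1,1,1,1,1,1,1,1,1,2).

From H_k ≅ ker(∂_k) / im(∂_{k+1}) we obtain:

  H_0: rank C_0 − rank ∂_1 = 10 − 9 = 1, and the invariant factors of ∂_1 are all 1, so H_0 = Z.
  H_1: rank ker ∂_1 − rank ∂_2 = (30 − 9) − 20 = 1, and ∂_2 has invariant factor 2 > 1, so H_1 = Z ⊕ Z/2Z.
  H_2: rank ker ∂_2 − rank ∂_3 = (20 − 20) − 0 = 0, and there is no ∂_3, so H_2 = 0.

As a check, the Euler characteristic is 10 − 30 + 20 = 0, which agrees with 1 − 1 + 0 = 0.
(K is a triangulation of the Klein bottle.)

H_0 ≅ Z,  H_1 ≅ Z ⊕ Z/2Z,  H_2 = 0.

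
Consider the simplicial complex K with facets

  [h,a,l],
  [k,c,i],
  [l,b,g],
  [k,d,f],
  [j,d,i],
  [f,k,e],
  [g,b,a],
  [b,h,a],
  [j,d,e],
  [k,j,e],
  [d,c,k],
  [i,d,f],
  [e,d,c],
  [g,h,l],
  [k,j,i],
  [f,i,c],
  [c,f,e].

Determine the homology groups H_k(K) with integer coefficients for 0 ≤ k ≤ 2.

Order the vertices as a < b < c < d < e < f < g < h < i < j < k < l. Listing each simplex with vertices in this order, K has dimension 2 with simplices:

  0-simplices (12): a, b, c, d, e, f, g, h, i, j, k, l
  1-simplices (28): ab, ag, ah, al, bg, bh, bl, cd, ce, cf, ci, ck, de, df, di, dj, dk, ef, ej, ek, fi, fk, gh, gl, hl, ij, ik, jk
  2-simplices (17): abg, abh, ahl, bgl, cde, cdk, cef, cfi, cik, dej, dfi, dfk, dij, efk, ejk, ghl, ijk

so the chain groups are C_0 ≅ Z^12, C_1 ≅ Z^28, C_2 ≅ Z^17.

The boundary map ∂_1: C_1 → C_0 is given by ∂[p,q] = [q] − [p]. For instance
  ∂ce = e − c.
The resulting 12×28 matrix has rank 10, and its Smith normal form has invariant factors (1,1,1,1,1,1,1,1,1,1).

The boundary map ∂_2: C_2 → C_1 acts by ∂[p,q,r] = [q,r] − [p,r] + [p,q]. For instance
  ∂cef = ef − cf + ce,
  ∂bgl = gl − bl + bg.
The resulting 28×17 matrix has rank 17, and its Smith normal form has invariant factors (1,1,1,1,1,1,1,1,1,1,1,1,1,1,1,1,2).

From H_k ≅ ker(∂_k) / im(∂_{k+1}) we obtain:

  H_0: rank C_0 − rank ∂_1 = 12 − 10 = 2, and the invariant factors of ∂_1 are all 1, so H_0 = Z^2.
  H_1: rank ker ∂_1 − rank ∂_2 = (28 − 10) − 17 = 1, and ∂_2 has invariant factor 2 > 1, so H_1 = Z × Z/2.
  H_2: rank ker ∂_2 − rank ∂_3 = (17 − 17) − 0 = 0, and there is no ∂_3, so H_2 = 0.

(K is a triangulation of the disjoint union of the real projective plane RP^2 and the Möbius band.)

H_0 ≅ Z^2,  H_1 ≅ Z × Z/2,  H_2 = 0.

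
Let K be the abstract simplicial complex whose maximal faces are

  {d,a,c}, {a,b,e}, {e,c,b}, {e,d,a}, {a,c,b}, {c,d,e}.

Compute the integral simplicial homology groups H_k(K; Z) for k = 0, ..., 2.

H_0 = Z,  H_1 = 0,  H_2 = Z.

K has 5 vertices, 9 edges, 6 triangles.
rank ∂_0 = 0, rank ∂_1 = 4 ⇒ b_0 = 5 − 0 − 4 = 1; all invariant factors of ∂_1 are 1 so no torsion. So H_0 = Z.
rank ∂_1 = 4, rank ∂_2 = 5 ⇒ b_1 = 9 − 4 − 5 = 0; all invariant factors of ∂_2 are 1 so no torsion. So H_1 = 0.
rank ∂_2 = 5, rank ∂_3 = 0 ⇒ b_2 = 6 − 5 − 0 = 1. So H_2 = Z.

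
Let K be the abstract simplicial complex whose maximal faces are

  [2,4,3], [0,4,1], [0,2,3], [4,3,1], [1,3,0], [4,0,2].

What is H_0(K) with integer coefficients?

H_0 ≅ Z.

Take the total order 0 < 1 < 2 < 3 < 4 on the vertex set. Then K (dimension 2) consists of the simplices:

  0-simplices (5): [0], [1], [2], [3], [4]
  1-simplices (9): [0,1], [0,2], [0,3], [0,4], [1,3], [1,4], [2,3], [2,4], [3,4]
  2-simplices (6): [0,1,3], [0,1,4], [0,2,3], [0,2,4], [1,3,4], [2,3,4]

giving chain groups C_0 ≅ Z^5, C_1 ≅ Z^9, C_2 ≅ Z^6.

∂_1: C_1 → C_0 maps an edge to its endpoints' difference, ∂[p,q] = q − p. For instance
  ∂[1,4] = [4] − [1].
The resulting 5×9 matrix has rank 4, and its Smith normal form has invariant factors (1,1,1,1).

The boundary map ∂_2: C_2 → C_1 sends each 2-simplex [p,q,r] to [q,r] − [p,r] + [p,q]. For instance
  ∂[0,1,3] = [1,3] − [0,3] + [0,1],
  ∂[0,2,3] = [2,3] − [0,3] + [0,2].
This gives a 9×6 integer matrix of rank 5; reducing to Smith normal form yields diagonal entries (1,1,1,1,1).

Now H_k = ker ∂_k / im ∂_{k+1}, so:

  H_0: rank C_0 − rank ∂_1 = 5 − 4 = 1, and the invariant factors of ∂_1 are all 1, so H_0 = Z.

(K is a triangulation of the 2-sphere S^2.)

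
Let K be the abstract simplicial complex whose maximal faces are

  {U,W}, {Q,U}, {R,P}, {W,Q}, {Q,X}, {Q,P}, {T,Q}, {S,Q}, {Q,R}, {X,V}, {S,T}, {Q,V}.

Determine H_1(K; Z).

Fix the vertex order P < Q < R < S < T < U < V < W < X and write every simplex with vertices in increasing order. Then dim K = 1 and the simplices of K are:

  0-simplices (9): P, Q, R, S, T, U, V, W, X
  1-simplices (12): PQ, PR, QR, QS, QT, QU, QV, QW, QX, ST, UW, VX

so the chain groups are C_0 ≅ Z^9, C_1 ≅ Z^12.

The boundary map ∂_1: C_1 → C_0 maps an edge to its endpoints' difference, ∂[p,q] = q − p.
The resulting 9×12 matrix has rank 8, and its Smith normal form has invariant factors (1,1,1,1,1,1,1,1).

Computing H_k = (kernel of ∂_k) / (image of ∂_{k+1}):

  H_1: rank ker ∂_1 − rank ∂_2 = (12 − 8) − 0 = 4, and there is no ∂_2, so H_1 ≅ Z^4.

H_1 ≅ Z^4.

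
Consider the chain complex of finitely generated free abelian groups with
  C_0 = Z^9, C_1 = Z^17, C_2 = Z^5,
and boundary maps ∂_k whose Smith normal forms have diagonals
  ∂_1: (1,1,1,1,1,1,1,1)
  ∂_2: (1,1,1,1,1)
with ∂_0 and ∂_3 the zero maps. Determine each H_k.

H_0 = Z,  H_1 = Z^4,  H_2 = 0.

H_0: b_0 = 9 − 0 − 8 = 1; torsion from ∂_1 factors > 1: none. So H_0 = Z.
H_1: b_1 = 17 − 8 − 5 = 4; torsion from ∂_2 factors > 1: none. So H_1 = Z^4.
H_2: b_2 = 5 − 5 − 0 = 0; torsion from ∂_3 factors > 1: none. So H_2 = 0.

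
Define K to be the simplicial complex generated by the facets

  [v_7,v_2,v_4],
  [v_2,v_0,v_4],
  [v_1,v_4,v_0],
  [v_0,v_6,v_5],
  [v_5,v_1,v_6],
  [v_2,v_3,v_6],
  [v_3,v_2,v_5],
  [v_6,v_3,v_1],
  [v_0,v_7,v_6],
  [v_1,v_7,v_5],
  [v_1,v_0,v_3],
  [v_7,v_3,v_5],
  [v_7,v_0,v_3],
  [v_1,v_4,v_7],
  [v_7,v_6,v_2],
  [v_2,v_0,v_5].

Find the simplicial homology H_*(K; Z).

We work with the vertex ordering v_0 < v_1 < v_2 < v_3 < v_4 < v_5 < v_6 < v_7. The simplices of K, each written with vertices in increasing order, are:

  0-simplices (8): [v_0], [v_1], [v_2], [v_3], [v_4], [v_5], [v_6], [v_7]
  1-simplices (24): (24 of them)
  2-simplices (16): (16 of them)

Hence C_0 ≅ Z^8, C_1 ≅ Z^24, C_2 ≅ Z^16.

∂_1: C_1 → C_0 is given by ∂[p,q] = [q] − [p]. For instance
  ∂[v_2,v_4] = [v_4] − [v_2].
This gives a 8×24 integer matrix of rank 7; reducing to Smith normal form yields diagonal entries (1,1,1,1,1,1,1).

∂_2: C_2 → C_1 acts by ∂[p,q,r] = [q,r] − [p,r] + [p,q]. For instance
  ∂[v_0,v_2,v_4] = [v_2,v_4] − [v_0,v_4] + [v_0,v_2],
  ∂[v_3,v_5,v_7] = [v_5,v_7] − [v_3,v_7] + [v_3,v_5].
As a 24×16 matrix over Z this has rank 15, with invariant factors (1,1,1,1,1,1,1,1,1,1,1,1,1,1,1).

Reading off H_k = ker ∂_k / im ∂_{k+1}:

  H_0: rank C_0 − rank ∂_1 = 8 − 7 = 1, and the invariant factors of ∂_1 are all 1, so H_0 = Z.
  H_1: rank ker ∂_1 − rank ∂_2 = (24 − 7) − 15 = 2, and the invariant factors of ∂_2 are all 1, so H_1 = Z^2.
  H_2: rank ker ∂_2 − rank ∂_3 = (16 − 15) − 0 = 1, and there is no ∂_3, so H_2 = Z.

As a check, the Euler characteristic is 8 − 24 + 16 = 0, which agrees with 1 − 2 + 1 = 0.

H_0 ≅ Z,  H_1 ≅ Z^2,  H_2 ≅ Z.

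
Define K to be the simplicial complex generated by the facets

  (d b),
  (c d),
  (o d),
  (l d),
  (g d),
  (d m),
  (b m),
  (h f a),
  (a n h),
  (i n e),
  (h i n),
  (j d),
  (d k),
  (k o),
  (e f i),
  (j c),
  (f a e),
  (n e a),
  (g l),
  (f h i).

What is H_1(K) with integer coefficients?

We work with the vertex ordering a < b < c < d < e < f < g < h < i < j < k < l < m < n < o. The simplices of K, each written with vertices in increasing order, are:

  0-simplices (15): a, b, c, d, e, f, g, h, i, j, k, l, m, n, o
  1-simplices (24): ae, af, ah, an, bd, bm, cd, cj, dg, dj, dk, dl, dm, do, ef, ei, en, fh, fi, gl, hi, hn, in, ko
  2-simplices (8): aef, aen, afh, ahn, efi, ein, fhi, hin

Hence C_0 ≅ Z^15, C_1 ≅ Z^24, C_2 ≅ Z^8.

The boundary map ∂_1: C_1 → C_0 maps an edge to its endpoints' difference, ∂[p,q] = q − p. For instance
  ∂ae = e − a.
This gives a 15×24 integer matrix of rank 13; reducing to Smith normal form yields diagonal entries (1,1,1,1,1,1,1,1,1,1,1,1,1).

The boundary map ∂_2: C_2 → C_1 sends each 2-simplex [p,q,r] to [q,r] − [p,r] + [p,q]. For instance
  ∂aef = ef − af + ae,
  ∂aen = en − an + ae.
The 24×8 boundary matrix has rank 7 and Smith normal form diag(1,1,1,1,1,1,1).

Computing H_k = (kernel of ∂_k) / (image of ∂_{k+1}):

  H_1: rank ker ∂_1 − rank ∂_2 = (24 − 13) − 7 = 4, and the invariant factors of ∂_2 are all 1, so H_1 ≅ Z^4.

H_1 ≅ Z^4.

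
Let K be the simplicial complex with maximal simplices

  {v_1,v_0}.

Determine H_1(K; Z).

Order the vertices as v_0 < v_1. Listing each simplex with vertices in this order, K has dimension 1 with simplices:

  0-simplices (2): [v_0], [v_1]
  1-simplices (1): [v_0,v_1]

giving chain groups C_0 ≅ Z^2, C_1 ≅ Z^1.

∂_1: C_1 → C_0 is given by ∂[p,q] = [q] − [p].
The resulting 2×1 matrix has rank 1, and its Smith normal form has invariant factors (1).

From H_k ≅ ker(∂_k) / im(∂_{k+1}) we obtain:

  H_1: rank ker ∂_1 − rank ∂_2 = (1 − 1) − 0 = 0, and there is no ∂_2, so H_1 ≅ 0.

H_1 = 0.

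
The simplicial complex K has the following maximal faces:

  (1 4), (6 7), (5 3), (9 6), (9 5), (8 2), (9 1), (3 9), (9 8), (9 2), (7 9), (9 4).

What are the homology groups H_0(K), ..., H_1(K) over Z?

H_0 = Z,  H_1 = Z^4.

We work with the vertex ordering 1 < 2 < 3 < 4 < 5 < 6 < 7 < 8 < 9. The simplices of K, each written with vertices in increasing order, are:

  0-simplices (9): [1], [2], [3], [4], [5], [6], [7], [8], [9]
  1-simplices (12): [1,4], [1,9], [2,8], [2,9], [3,5], [3,9], [4,9], [5,9], [6,7], [6,9], [7,9], [8,9]

giving chain groups C_0 ≅ Z^9, C_1 ≅ Z^12.

∂_1: C_1 → C_0 is given by ∂[p,q] = [q] − [p].
As a 9×12 matrix over Z this has rank 8, with invariant factors (1,1,1,1,1,1,1,1).

Now H_k = ker ∂_k / im ∂_{k+1}, so:

  H_0: rank C_0 − rank ∂_1 = 9 − 8 = 1, and the invariant factors of ∂_1 are all 1, so H_0 ≅ Z.
  H_1: rank ker ∂_1 − rank ∂_2 = (12 − 8) − 0 = 4, and there is no ∂_2, so H_1 ≅ Z^4.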